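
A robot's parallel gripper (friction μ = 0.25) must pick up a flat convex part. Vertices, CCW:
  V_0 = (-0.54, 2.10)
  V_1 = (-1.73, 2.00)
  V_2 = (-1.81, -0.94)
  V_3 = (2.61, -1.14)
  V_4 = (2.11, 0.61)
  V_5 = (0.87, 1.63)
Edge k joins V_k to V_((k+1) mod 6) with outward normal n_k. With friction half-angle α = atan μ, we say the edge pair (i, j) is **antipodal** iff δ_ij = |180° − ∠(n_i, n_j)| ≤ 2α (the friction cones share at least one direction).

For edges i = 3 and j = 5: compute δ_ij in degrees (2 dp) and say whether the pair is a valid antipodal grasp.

α = atan 0.25 = 14.04°;  2α = 28.07°
edge 3: e_3 = (-0.50, +1.75);  n_3 = (+0.9615, +0.2747)
edge 5: e_5 = (-1.41, +0.47);  n_5 = (+0.3162, +0.9487)
∠(n_3, n_5) = 55.62°
δ = |180° − 55.62°| = 124.38°
124.38° > 2α = 28.07°  →  invalid

δ = 124.38°, invalid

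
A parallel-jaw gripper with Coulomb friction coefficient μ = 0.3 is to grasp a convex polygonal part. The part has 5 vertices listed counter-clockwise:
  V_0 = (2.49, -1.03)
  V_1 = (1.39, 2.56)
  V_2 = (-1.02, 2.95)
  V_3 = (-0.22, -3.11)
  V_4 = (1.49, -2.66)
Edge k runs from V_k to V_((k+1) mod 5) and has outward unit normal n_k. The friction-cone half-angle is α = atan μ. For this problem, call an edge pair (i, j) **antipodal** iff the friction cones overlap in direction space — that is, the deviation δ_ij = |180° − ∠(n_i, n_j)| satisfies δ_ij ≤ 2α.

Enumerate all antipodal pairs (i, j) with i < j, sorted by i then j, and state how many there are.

count = 2; pairs: (0,2), (1,3)

α = atan 0.3 = 16.70°;  2α = 33.40°
n_0 = (+0.9561, +0.2930)
n_1 = (+0.1597, +0.9872)
n_2 = (-0.9914, -0.1309)
n_3 = (+0.2545, -0.9671)
n_4 = (+0.8524, -0.5229)
  (0,1): δ = 116.23°  ·
  (0,2): δ = 9.52°  ✓
  (0,3): δ = 87.71°  ·
  (0,4): δ = 131.44°  ·
  (1,2): δ = 73.29°  ·
  (1,3): δ = 23.94°  ✓
  (1,4): δ = 67.66°  ·
  (2,3): δ = 82.78°  ·
  (2,4): δ = 39.05°  ·
  (3,4): δ = 136.27°  ·
antipodal pairs: 2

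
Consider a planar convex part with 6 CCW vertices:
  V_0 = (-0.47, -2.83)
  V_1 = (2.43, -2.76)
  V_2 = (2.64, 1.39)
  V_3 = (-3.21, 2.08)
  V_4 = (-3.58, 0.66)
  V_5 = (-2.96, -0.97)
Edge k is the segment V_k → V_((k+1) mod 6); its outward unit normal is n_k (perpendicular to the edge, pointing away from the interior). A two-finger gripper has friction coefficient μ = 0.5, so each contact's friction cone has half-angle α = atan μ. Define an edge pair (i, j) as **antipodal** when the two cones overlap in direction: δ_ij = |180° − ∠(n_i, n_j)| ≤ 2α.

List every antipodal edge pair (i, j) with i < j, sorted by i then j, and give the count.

α = atan 0.5 = 26.57°;  2α = 53.13°
n_0 = (+0.0241, -0.9997)
n_1 = (+0.9987, -0.0505)
n_2 = (+0.1171, +0.9931)
n_3 = (-0.9677, +0.2521)
n_4 = (-0.9347, -0.3555)
n_5 = (-0.5985, -0.8012)
  (0,1): δ = 94.28°  ·
  (0,2): δ = 8.11°  ✓
  (0,3): δ = 74.01°  ·
  (0,4): δ = 109.44°  ·
  (0,5): δ = 141.86°  ·
  (1,2): δ = 93.83°  ·
  (1,3): δ = 11.71°  ✓
  (1,4): δ = 23.72°  ✓
  (1,5): δ = 56.14°  ·
  (2,3): δ = 97.88°  ·
  (2,4): δ = 62.45°  ·
  (2,5): δ = 30.03°  ✓
  (3,4): δ = 144.57°  ·
  (3,5): δ = 112.15°  ·
  (4,5): δ = 147.58°  ·
antipodal pairs: 4

count = 4; pairs: (0,2), (1,3), (1,4), (2,5)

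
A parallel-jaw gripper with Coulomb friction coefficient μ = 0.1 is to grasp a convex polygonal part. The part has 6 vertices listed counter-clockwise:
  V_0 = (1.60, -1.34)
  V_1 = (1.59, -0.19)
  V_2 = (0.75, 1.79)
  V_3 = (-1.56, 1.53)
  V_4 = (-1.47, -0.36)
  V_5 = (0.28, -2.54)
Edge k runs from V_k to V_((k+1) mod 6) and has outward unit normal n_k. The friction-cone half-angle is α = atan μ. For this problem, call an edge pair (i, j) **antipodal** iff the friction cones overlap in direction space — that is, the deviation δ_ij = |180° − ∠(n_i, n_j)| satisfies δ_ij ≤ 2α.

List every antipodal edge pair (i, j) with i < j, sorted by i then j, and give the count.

count = 1; pairs: (0,3)

α = atan 0.1 = 5.71°;  2α = 11.42°
n_0 = (+1.0000, +0.0087)
n_1 = (+0.9206, +0.3905)
n_2 = (-0.1118, +0.9937)
n_3 = (-0.9989, -0.0476)
n_4 = (-0.7798, -0.6260)
n_5 = (+0.6727, -0.7399)
  (0,1): δ = 157.51°  ·
  (0,2): δ = 84.08°  ·
  (0,3): δ = 2.23°  ✓
  (0,4): δ = 38.26°  ·
  (0,5): δ = 131.78°  ·
  (1,2): δ = 106.57°  ·
  (1,3): δ = 20.26°  ·
  (1,4): δ = 15.77°  ·
  (1,5): δ = 109.28°  ·
  (2,3): δ = 93.70°  ·
  (2,4): δ = 57.67°  ·
  (2,5): δ = 35.85°  ·
  (3,4): δ = 143.97°  ·
  (3,5): δ = 50.45°  ·
  (4,5): δ = 86.48°  ·
antipodal pairs: 1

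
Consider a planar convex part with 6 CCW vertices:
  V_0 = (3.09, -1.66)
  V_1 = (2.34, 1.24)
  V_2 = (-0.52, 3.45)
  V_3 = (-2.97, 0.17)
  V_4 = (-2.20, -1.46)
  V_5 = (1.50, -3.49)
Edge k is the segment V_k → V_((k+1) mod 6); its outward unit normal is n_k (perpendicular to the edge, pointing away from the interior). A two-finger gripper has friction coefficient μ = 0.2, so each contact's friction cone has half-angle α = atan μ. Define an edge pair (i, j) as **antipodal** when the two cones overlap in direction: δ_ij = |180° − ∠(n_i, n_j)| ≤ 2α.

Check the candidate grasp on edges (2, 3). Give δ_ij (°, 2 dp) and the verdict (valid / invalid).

δ = 117.96°, invalid

α = atan 0.2 = 11.31°;  2α = 22.62°
edge 2: e_2 = (-2.45, -3.28);  n_2 = (-0.8012, +0.5984)
edge 3: e_3 = (+0.77, -1.63);  n_3 = (-0.9042, -0.4271)
∠(n_2, n_3) = 62.04°
δ = |180° − 62.04°| = 117.96°
117.96° > 2α = 22.62°  →  invalid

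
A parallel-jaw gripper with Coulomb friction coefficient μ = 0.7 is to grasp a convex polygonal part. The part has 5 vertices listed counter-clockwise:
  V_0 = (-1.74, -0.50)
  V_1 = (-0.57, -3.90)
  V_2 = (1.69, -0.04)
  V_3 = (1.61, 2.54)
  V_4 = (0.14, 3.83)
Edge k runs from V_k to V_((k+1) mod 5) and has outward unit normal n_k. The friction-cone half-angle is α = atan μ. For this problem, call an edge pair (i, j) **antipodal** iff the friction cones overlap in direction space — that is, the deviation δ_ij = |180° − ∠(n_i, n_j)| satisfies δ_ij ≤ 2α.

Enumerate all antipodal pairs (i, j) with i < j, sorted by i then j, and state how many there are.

count = 5; pairs: (0,1), (0,2), (0,3), (1,4), (2,4)

α = atan 0.7 = 34.99°;  2α = 69.98°
n_0 = (-0.9456, -0.3254)
n_1 = (+0.8630, -0.5053)
n_2 = (+0.9995, +0.0310)
n_3 = (+0.6596, +0.7516)
n_4 = (-0.9173, +0.3983)
  (0,1): δ = 49.34°  ✓
  (0,2): δ = 17.21°  ✓
  (0,3): δ = 29.74°  ✓
  (0,4): δ = 137.54°  ·
  (1,2): δ = 147.88°  ·
  (1,3): δ = 100.92°  ·
  (1,4): δ = 6.88°  ✓
  (2,3): δ = 133.04°  ·
  (2,4): δ = 25.25°  ✓
  (3,4): δ = 72.20°  ·
antipodal pairs: 5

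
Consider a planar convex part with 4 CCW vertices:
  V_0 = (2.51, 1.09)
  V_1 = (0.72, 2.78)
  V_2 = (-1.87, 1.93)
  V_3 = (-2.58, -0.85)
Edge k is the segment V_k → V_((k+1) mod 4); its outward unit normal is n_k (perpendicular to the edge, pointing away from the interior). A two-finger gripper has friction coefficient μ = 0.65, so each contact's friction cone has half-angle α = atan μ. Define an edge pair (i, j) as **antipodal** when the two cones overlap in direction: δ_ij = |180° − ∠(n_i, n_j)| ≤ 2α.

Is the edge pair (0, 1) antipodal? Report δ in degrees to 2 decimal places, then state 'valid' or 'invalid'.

δ = 118.48°, invalid

α = atan 0.65 = 33.02°;  2α = 66.05°
edge 0: e_0 = (-1.79, +1.69);  n_0 = (+0.6865, +0.7271)
edge 1: e_1 = (-2.59, -0.85);  n_1 = (-0.3118, +0.9501)
∠(n_0, n_1) = 61.52°
δ = |180° − 61.52°| = 118.48°
118.48° > 2α = 66.05°  →  invalid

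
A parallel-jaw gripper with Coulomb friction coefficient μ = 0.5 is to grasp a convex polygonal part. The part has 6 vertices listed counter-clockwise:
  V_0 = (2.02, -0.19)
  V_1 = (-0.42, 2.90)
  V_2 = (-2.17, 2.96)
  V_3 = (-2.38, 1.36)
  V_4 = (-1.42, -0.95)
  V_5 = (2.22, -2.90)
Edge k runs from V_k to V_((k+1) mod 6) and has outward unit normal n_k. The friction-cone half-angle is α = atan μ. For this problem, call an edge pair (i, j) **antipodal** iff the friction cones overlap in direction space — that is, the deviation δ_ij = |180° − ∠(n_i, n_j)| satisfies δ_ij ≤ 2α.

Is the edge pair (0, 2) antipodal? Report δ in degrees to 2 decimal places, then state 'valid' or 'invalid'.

δ = 45.77°, valid

α = atan 0.5 = 26.57°;  2α = 53.13°
edge 0: e_0 = (-2.44, +3.09);  n_0 = (+0.7848, +0.6197)
edge 2: e_2 = (-0.21, -1.60);  n_2 = (-0.9915, +0.1301)
∠(n_0, n_2) = 134.23°
δ = |180° − 134.23°| = 45.77°
45.77° ≤ 2α = 53.13°  →  valid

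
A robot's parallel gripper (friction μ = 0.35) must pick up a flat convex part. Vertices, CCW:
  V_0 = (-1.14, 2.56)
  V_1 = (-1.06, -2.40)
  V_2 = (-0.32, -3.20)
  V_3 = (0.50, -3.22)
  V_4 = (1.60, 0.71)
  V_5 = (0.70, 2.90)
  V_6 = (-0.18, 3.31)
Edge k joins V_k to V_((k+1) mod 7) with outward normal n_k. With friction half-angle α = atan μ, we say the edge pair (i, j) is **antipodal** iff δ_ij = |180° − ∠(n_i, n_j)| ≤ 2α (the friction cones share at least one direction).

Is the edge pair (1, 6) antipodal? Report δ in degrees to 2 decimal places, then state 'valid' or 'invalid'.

α = atan 0.35 = 19.29°;  2α = 38.58°
edge 1: e_1 = (+0.74, -0.80);  n_1 = (-0.7341, -0.6790)
edge 6: e_6 = (-0.96, -0.75);  n_6 = (-0.6156, +0.7880)
∠(n_1, n_6) = 94.77°
δ = |180° − 94.77°| = 85.23°
85.23° > 2α = 38.58°  →  invalid

δ = 85.23°, invalid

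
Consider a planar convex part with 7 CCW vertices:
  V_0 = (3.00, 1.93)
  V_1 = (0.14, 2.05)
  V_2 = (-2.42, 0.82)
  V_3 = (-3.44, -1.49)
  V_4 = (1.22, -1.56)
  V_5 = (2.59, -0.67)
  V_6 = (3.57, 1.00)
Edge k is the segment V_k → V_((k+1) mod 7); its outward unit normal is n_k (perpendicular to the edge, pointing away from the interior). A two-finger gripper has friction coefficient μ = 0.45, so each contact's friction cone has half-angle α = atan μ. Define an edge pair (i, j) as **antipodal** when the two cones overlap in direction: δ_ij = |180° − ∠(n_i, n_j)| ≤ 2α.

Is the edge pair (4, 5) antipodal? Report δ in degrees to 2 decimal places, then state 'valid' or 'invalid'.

α = atan 0.45 = 24.23°;  2α = 48.46°
edge 4: e_4 = (+1.37, +0.89);  n_4 = (+0.5448, -0.8386)
edge 5: e_5 = (+0.98, +1.67);  n_5 = (+0.8625, -0.5061)
∠(n_4, n_5) = 26.59°
δ = |180° − 26.59°| = 153.41°
153.41° > 2α = 48.46°  →  invalid

δ = 153.41°, invalid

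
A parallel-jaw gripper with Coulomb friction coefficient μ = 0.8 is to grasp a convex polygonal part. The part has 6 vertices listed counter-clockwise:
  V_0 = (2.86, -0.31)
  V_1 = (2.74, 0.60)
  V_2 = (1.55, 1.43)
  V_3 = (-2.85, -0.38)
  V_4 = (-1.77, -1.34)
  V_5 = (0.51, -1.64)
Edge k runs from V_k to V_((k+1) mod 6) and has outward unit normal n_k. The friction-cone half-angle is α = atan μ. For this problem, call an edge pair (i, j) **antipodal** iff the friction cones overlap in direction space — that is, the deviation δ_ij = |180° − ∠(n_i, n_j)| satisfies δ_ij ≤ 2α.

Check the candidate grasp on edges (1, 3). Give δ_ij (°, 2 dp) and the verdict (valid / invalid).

α = atan 0.8 = 38.66°;  2α = 77.32°
edge 1: e_1 = (-1.19, +0.83);  n_1 = (+0.5721, +0.8202)
edge 3: e_3 = (+1.08, -0.96);  n_3 = (-0.6644, -0.7474)
∠(n_1, n_3) = 173.26°
δ = |180° − 173.26°| = 6.74°
6.74° ≤ 2α = 77.32°  →  valid

δ = 6.74°, valid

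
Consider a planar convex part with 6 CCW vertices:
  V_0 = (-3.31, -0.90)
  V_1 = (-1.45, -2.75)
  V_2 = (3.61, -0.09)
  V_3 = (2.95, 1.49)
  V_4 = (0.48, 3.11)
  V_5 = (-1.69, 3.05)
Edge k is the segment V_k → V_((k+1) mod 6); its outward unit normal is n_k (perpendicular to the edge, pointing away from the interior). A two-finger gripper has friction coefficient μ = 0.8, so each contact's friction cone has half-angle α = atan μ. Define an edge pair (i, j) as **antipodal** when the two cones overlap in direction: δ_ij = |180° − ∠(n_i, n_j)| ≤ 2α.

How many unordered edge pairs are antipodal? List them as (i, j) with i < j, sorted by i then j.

α = atan 0.8 = 38.66°;  2α = 77.32°
n_0 = (-0.7052, -0.7090)
n_1 = (+0.4653, -0.8851)
n_2 = (+0.9227, +0.3854)
n_3 = (+0.5484, +0.8362)
n_4 = (-0.0276, +0.9996)
n_5 = (-0.9252, +0.3795)
  (0,1): δ = 107.42°  ·
  (0,2): δ = 22.48°  ✓
  (0,3): δ = 11.59°  ✓
  (0,4): δ = 46.43°  ✓
  (0,5): δ = 112.55°  ·
  (1,2): δ = 95.06°  ·
  (1,3): δ = 60.99°  ✓
  (1,4): δ = 26.15°  ✓
  (1,5): δ = 39.97°  ✓
  (2,3): δ = 145.93°  ·
  (2,4): δ = 111.09°  ·
  (2,5): δ = 44.97°  ✓
  (3,4): δ = 145.16°  ·
  (3,5): δ = 79.04°  ·
  (4,5): δ = 113.88°  ·
antipodal pairs: 7

count = 7; pairs: (0,2), (0,3), (0,4), (1,3), (1,4), (1,5), (2,5)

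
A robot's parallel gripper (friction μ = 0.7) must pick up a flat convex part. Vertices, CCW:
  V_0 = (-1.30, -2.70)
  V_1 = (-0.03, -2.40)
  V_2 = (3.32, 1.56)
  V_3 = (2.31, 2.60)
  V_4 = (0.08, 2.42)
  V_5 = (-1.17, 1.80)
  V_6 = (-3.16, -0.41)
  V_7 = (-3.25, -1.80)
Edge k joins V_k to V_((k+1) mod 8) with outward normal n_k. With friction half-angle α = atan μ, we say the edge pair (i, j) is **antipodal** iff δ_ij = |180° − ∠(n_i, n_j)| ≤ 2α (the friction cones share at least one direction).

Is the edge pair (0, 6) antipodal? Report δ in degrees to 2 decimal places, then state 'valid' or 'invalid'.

δ = 73.00°, invalid

α = atan 0.7 = 34.99°;  2α = 69.98°
edge 0: e_0 = (+1.27, +0.30);  n_0 = (+0.2299, -0.9732)
edge 6: e_6 = (-0.09, -1.39);  n_6 = (-0.9979, +0.0646)
∠(n_0, n_6) = 107.00°
δ = |180° − 107.00°| = 73.00°
73.00° > 2α = 69.98°  →  invalid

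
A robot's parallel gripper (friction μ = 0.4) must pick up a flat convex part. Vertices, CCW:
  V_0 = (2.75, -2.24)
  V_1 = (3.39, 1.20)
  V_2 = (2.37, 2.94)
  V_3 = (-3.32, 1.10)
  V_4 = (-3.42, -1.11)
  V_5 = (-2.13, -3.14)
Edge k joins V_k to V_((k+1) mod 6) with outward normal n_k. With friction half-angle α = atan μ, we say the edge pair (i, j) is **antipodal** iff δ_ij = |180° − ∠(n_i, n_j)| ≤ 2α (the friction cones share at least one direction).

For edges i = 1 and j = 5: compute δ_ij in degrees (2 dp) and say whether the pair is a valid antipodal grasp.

α = atan 0.4 = 21.80°;  2α = 43.60°
edge 1: e_1 = (-1.02, +1.74);  n_1 = (+0.8627, +0.5057)
edge 5: e_5 = (+4.88, +0.90);  n_5 = (+0.1814, -0.9834)
∠(n_1, n_5) = 109.93°
δ = |180° − 109.93°| = 70.07°
70.07° > 2α = 43.60°  →  invalid

δ = 70.07°, invalid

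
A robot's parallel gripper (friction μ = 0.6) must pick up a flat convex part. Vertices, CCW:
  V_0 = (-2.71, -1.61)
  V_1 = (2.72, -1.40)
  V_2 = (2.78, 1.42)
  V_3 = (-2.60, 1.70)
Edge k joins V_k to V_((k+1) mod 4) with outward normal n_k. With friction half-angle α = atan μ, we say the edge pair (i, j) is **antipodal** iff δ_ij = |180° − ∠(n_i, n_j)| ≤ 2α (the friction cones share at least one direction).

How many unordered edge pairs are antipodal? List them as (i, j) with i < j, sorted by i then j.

count = 2; pairs: (0,2), (1,3)

α = atan 0.6 = 30.96°;  2α = 61.93°
n_0 = (+0.0386, -0.9993)
n_1 = (+0.9998, -0.0213)
n_2 = (+0.0520, +0.9986)
n_3 = (-0.9994, +0.0332)
  (0,1): δ = 93.43°  ·
  (0,2): δ = 5.19°  ✓
  (0,3): δ = 85.88°  ·
  (1,2): δ = 91.76°  ·
  (1,3): δ = 0.68°  ✓
  (2,3): δ = 88.92°  ·
antipodal pairs: 2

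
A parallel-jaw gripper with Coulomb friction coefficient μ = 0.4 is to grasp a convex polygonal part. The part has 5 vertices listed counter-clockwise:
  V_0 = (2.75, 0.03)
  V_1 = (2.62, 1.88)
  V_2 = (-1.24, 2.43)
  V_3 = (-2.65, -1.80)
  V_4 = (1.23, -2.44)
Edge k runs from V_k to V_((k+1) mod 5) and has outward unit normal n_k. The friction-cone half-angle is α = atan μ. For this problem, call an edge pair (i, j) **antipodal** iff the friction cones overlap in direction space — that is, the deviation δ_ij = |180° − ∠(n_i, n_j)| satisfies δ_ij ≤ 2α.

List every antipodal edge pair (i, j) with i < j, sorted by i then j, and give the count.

α = atan 0.4 = 21.80°;  2α = 43.60°
n_0 = (+0.9975, +0.0701)
n_1 = (+0.1411, +0.9900)
n_2 = (-0.9487, +0.3162)
n_3 = (-0.1627, -0.9867)
n_4 = (+0.8517, -0.5241)
  (0,1): δ = 102.13°  ·
  (0,2): δ = 22.45°  ✓
  (0,3): δ = 76.61°  ·
  (0,4): δ = 144.37°  ·
  (1,2): δ = 100.33°  ·
  (1,3): δ = 1.26°  ✓
  (1,4): δ = 66.50°  ·
  (2,3): δ = 80.93°  ·
  (2,4): δ = 13.17°  ✓
  (3,4): δ = 112.24°  ·
antipodal pairs: 3

count = 3; pairs: (0,2), (1,3), (2,4)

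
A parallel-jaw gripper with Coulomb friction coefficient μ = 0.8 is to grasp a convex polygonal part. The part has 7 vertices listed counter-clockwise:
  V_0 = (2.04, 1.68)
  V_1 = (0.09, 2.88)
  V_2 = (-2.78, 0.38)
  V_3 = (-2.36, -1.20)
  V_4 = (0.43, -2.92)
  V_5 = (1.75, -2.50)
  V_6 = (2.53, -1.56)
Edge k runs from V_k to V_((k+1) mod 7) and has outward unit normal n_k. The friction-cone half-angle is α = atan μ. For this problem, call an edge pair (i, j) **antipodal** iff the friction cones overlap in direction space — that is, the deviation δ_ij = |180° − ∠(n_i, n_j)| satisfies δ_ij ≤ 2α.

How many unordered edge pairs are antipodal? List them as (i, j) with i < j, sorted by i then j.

α = atan 0.8 = 38.66°;  2α = 77.32°
n_0 = (+0.5241, +0.8517)
n_1 = (-0.6568, +0.7540)
n_2 = (-0.9664, -0.2569)
n_3 = (-0.5248, -0.8512)
n_4 = (+0.3032, -0.9529)
n_5 = (+0.7696, -0.6386)
n_6 = (+0.9888, +0.1495)
  (0,1): δ = 107.33°  ·
  (0,2): δ = 43.51°  ✓
  (0,3): δ = 0.05°  ✓
  (0,4): δ = 49.26°  ✓
  (0,5): δ = 81.92°  ·
  (0,6): δ = 130.21°  ·
  (1,2): δ = 116.17°  ·
  (1,3): δ = 72.71°  ✓
  (1,4): δ = 23.41°  ✓
  (1,5): δ = 9.26°  ✓
  (1,6): δ = 57.54°  ✓
  (2,3): δ = 136.54°  ·
  (2,4): δ = 87.24°  ·
  (2,5): δ = 54.57°  ✓
  (2,6): δ = 6.29°  ✓
  (3,4): δ = 130.70°  ·
  (3,5): δ = 98.03°  ·
  (3,6): δ = 49.75°  ✓
  (4,5): δ = 147.34°  ·
  (4,6): δ = 99.05°  ·
  (5,6): δ = 131.71°  ·
antipodal pairs: 10

count = 10; pairs: (0,2), (0,3), (0,4), (1,3), (1,4), (1,5), (1,6), (2,5), (2,6), (3,6)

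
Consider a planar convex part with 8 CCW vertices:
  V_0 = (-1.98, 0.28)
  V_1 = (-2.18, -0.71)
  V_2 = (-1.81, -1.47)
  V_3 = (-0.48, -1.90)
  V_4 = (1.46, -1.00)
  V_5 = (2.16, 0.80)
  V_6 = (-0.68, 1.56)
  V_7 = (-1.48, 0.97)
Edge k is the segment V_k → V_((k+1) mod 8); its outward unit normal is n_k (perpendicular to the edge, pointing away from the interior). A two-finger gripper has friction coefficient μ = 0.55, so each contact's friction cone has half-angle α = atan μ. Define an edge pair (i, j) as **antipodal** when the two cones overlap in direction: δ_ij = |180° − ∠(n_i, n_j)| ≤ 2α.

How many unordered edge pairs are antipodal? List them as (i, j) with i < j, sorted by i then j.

α = atan 0.55 = 28.81°;  2α = 57.62°
n_0 = (-0.9802, +0.1980)
n_1 = (-0.8991, -0.4377)
n_2 = (-0.3076, -0.9515)
n_3 = (+0.4208, -0.9071)
n_4 = (+0.9320, -0.3624)
n_5 = (+0.2585, +0.9660)
n_6 = (-0.5935, +0.8048)
n_7 = (-0.8097, +0.5868)
  (0,1): δ = 142.62°  ·
  (0,2): δ = 96.50°  ·
  (0,3): δ = 53.69°  ✓
  (0,4): δ = 9.83°  ✓
  (0,5): δ = 86.44°  ·
  (0,6): δ = 137.83°  ·
  (0,7): δ = 155.49°  ·
  (1,2): δ = 133.88°  ·
  (1,3): δ = 91.07°  ·
  (1,4): δ = 47.21°  ✓
  (1,5): δ = 49.06°  ✓
  (1,6): δ = 100.45°  ·
  (1,7): δ = 118.11°  ·
  (2,3): δ = 137.20°  ·
  (2,4): δ = 93.33°  ·
  (2,5): δ = 2.93°  ✓
  (2,6): δ = 54.33°  ✓
  (2,7): δ = 71.99°  ·
  (3,4): δ = 136.14°  ·
  (3,5): δ = 39.87°  ✓
  (3,6): δ = 11.52°  ✓
  (3,7): δ = 29.18°  ✓
  (4,5): δ = 83.73°  ·
  (4,6): δ = 32.34°  ✓
  (4,7): δ = 14.68°  ✓
  (5,6): δ = 128.61°  ·
  (5,7): δ = 110.95°  ·
  (6,7): δ = 162.34°  ·
antipodal pairs: 11

count = 11; pairs: (0,3), (0,4), (1,4), (1,5), (2,5), (2,6), (3,5), (3,6), (3,7), (4,6), (4,7)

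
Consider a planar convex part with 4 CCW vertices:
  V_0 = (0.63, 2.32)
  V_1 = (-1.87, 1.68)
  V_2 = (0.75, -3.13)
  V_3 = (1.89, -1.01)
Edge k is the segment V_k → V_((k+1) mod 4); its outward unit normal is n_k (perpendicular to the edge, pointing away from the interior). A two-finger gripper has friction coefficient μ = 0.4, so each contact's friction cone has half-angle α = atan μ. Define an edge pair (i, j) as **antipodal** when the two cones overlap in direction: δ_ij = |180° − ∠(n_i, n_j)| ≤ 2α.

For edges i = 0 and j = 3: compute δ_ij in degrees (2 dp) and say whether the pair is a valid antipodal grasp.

α = atan 0.4 = 21.80°;  2α = 43.60°
edge 0: e_0 = (-2.50, -0.64);  n_0 = (-0.2480, +0.9688)
edge 3: e_3 = (-1.26, +3.33);  n_3 = (+0.9353, +0.3539)
∠(n_0, n_3) = 83.63°
δ = |180° − 83.63°| = 96.37°
96.37° > 2α = 43.60°  →  invalid

δ = 96.37°, invalid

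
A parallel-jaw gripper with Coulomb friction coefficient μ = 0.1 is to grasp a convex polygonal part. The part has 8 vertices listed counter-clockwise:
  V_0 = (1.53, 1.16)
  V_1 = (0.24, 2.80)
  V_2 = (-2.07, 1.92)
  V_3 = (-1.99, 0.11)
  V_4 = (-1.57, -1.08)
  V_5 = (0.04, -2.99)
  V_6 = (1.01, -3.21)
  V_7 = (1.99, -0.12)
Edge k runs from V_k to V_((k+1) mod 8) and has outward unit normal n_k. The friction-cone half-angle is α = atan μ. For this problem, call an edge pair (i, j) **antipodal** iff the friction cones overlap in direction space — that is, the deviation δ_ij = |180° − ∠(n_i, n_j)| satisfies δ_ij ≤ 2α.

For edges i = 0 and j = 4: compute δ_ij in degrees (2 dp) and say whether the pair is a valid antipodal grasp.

α = atan 0.1 = 5.71°;  2α = 11.42°
edge 0: e_0 = (-1.29, +1.64);  n_0 = (+0.7860, +0.6182)
edge 4: e_4 = (+1.61, -1.91);  n_4 = (-0.7646, -0.6445)
∠(n_0, n_4) = 178.06°
δ = |180° − 178.06°| = 1.94°
1.94° ≤ 2α = 11.42°  →  valid

δ = 1.94°, valid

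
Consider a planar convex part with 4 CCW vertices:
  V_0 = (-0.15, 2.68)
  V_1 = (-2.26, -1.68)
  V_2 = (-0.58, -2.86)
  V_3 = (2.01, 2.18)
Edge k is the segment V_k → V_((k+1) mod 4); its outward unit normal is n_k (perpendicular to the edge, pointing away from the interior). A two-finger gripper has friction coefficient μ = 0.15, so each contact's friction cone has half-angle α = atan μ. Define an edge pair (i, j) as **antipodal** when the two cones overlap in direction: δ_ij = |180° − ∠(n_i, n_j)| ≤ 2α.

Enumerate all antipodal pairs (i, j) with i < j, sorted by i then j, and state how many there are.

α = atan 0.15 = 8.53°;  2α = 17.06°
n_0 = (-0.9001, +0.4356)
n_1 = (-0.5748, -0.8183)
n_2 = (+0.8894, -0.4571)
n_3 = (+0.2255, +0.9742)
  (0,1): δ = 99.26°  ·
  (0,2): δ = 1.37°  ✓
  (0,3): δ = 102.79°  ·
  (1,2): δ = 82.11°  ·
  (1,3): δ = 22.05°  ·
  (2,3): δ = 75.84°  ·
antipodal pairs: 1

count = 1; pairs: (0,2)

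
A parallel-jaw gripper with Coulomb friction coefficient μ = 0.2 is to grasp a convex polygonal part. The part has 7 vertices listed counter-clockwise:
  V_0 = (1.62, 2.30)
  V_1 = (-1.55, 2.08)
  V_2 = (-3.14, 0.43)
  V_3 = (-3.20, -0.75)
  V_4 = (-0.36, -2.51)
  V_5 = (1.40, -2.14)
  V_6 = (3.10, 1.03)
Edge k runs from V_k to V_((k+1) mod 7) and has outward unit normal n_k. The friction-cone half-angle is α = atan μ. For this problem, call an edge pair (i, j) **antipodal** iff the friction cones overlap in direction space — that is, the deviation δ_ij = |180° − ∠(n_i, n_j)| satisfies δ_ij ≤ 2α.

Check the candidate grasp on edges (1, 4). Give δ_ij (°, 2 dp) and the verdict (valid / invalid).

δ = 34.19°, invalid

α = atan 0.2 = 11.31°;  2α = 22.62°
edge 1: e_1 = (-1.59, -1.65);  n_1 = (-0.7201, +0.6939)
edge 4: e_4 = (+1.76, +0.37);  n_4 = (+0.2057, -0.9786)
∠(n_1, n_4) = 145.81°
δ = |180° − 145.81°| = 34.19°
34.19° > 2α = 22.62°  →  invalid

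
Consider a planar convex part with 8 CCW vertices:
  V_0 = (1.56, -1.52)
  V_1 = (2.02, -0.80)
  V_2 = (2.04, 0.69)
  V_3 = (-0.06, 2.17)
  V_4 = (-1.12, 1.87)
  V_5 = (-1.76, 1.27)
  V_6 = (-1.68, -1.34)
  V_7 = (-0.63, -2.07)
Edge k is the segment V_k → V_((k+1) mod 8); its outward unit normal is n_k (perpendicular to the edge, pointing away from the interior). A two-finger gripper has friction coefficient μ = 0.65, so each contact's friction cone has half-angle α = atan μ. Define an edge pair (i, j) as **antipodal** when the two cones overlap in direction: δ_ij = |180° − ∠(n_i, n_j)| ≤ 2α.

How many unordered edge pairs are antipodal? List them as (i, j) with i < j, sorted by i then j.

α = atan 0.65 = 33.02°;  2α = 66.05°
n_0 = (+0.8427, -0.5384)
n_1 = (+0.9999, -0.0134)
n_2 = (+0.5761, +0.8174)
n_3 = (-0.2723, +0.9622)
n_4 = (-0.6839, +0.7295)
n_5 = (-0.9995, -0.0306)
n_6 = (-0.5708, -0.8211)
n_7 = (+0.2436, -0.9699)
  (0,1): δ = 148.19°  ·
  (0,2): δ = 92.60°  ·
  (0,3): δ = 41.62°  ✓
  (0,4): δ = 14.27°  ✓
  (0,5): δ = 34.33°  ✓
  (0,6): δ = 87.77°  ·
  (0,7): δ = 136.67°  ·
  (1,2): δ = 124.41°  ·
  (1,3): δ = 73.43°  ·
  (1,4): δ = 46.08°  ✓
  (1,5): δ = 2.52°  ✓
  (1,6): δ = 55.96°  ✓
  (1,7): δ = 104.87°  ·
  (2,3): δ = 129.02°  ·
  (2,4): δ = 101.67°  ·
  (2,5): δ = 53.07°  ✓
  (2,6): δ = 0.37°  ✓
  (2,7): δ = 49.27°  ✓
  (3,4): δ = 152.65°  ·
  (3,5): δ = 104.05°  ·
  (3,6): δ = 50.61°  ✓
  (3,7): δ = 1.70°  ✓
  (4,5): δ = 131.40°  ·
  (4,6): δ = 77.96°  ·
  (4,7): δ = 29.05°  ✓
  (5,6): δ = 126.56°  ·
  (5,7): δ = 77.66°  ·
  (6,7): δ = 131.09°  ·
antipodal pairs: 12

count = 12; pairs: (0,3), (0,4), (0,5), (1,4), (1,5), (1,6), (2,5), (2,6), (2,7), (3,6), (3,7), (4,7)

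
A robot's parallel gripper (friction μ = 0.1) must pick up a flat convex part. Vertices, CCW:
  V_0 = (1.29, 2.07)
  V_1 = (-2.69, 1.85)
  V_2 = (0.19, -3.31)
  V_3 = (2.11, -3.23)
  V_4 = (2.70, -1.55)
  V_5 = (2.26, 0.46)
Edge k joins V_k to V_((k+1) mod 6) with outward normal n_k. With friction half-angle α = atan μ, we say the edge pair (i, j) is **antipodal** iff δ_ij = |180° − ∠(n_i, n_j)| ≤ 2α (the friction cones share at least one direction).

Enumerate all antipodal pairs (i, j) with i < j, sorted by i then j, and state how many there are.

count = 2; pairs: (0,2), (1,5)

α = atan 0.1 = 5.71°;  2α = 11.42°
n_0 = (-0.0552, +0.9985)
n_1 = (-0.8732, -0.4874)
n_2 = (+0.0416, -0.9991)
n_3 = (+0.9435, -0.3314)
n_4 = (+0.9769, +0.2138)
n_5 = (+0.8566, +0.5161)
  (0,1): δ = 64.00°  ·
  (0,2): δ = 0.78°  ✓
  (0,3): δ = 67.49°  ·
  (0,4): δ = 99.18°  ·
  (0,5): δ = 117.90°  ·
  (1,2): δ = 116.78°  ·
  (1,3): δ = 48.52°  ·
  (1,4): δ = 16.82°  ·
  (1,5): δ = 1.90°  ✓
  (2,3): δ = 111.74°  ·
  (2,4): δ = 80.04°  ·
  (2,5): δ = 61.32°  ·
  (3,4): δ = 148.30°  ·
  (3,5): δ = 129.58°  ·
  (4,5): δ = 161.28°  ·
antipodal pairs: 2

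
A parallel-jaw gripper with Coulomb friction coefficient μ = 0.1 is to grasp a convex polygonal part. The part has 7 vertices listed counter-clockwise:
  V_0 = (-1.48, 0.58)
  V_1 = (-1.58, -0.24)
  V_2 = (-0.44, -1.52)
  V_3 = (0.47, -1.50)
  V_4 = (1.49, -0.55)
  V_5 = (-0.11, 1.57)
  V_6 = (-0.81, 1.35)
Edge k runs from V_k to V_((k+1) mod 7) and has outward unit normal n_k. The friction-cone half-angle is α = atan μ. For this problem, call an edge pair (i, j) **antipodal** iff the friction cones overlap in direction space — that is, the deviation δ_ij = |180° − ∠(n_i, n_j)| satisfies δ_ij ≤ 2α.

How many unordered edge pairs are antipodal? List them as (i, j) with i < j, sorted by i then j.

count = 2; pairs: (1,4), (3,6)

α = atan 0.1 = 5.71°;  2α = 11.42°
n_0 = (-0.9926, +0.1211)
n_1 = (-0.7468, -0.6651)
n_2 = (+0.0220, -0.9998)
n_3 = (+0.6816, -0.7318)
n_4 = (+0.7982, +0.6024)
n_5 = (-0.2998, +0.9540)
n_6 = (-0.7544, +0.6564)
  (0,1): δ = 131.36°  ·
  (0,2): δ = 81.79°  ·
  (0,3): δ = 40.08°  ·
  (0,4): δ = 44.00°  ·
  (0,5): δ = 114.40°  ·
  (0,6): δ = 145.93°  ·
  (1,2): δ = 130.43°  ·
  (1,3): δ = 88.72°  ·
  (1,4): δ = 4.65°  ✓
  (1,5): δ = 65.76°  ·
  (1,6): δ = 97.28°  ·
  (2,3): δ = 138.29°  ·
  (2,4): δ = 54.22°  ·
  (2,5): δ = 16.19°  ·
  (2,6): δ = 47.71°  ·
  (3,4): δ = 95.92°  ·
  (3,5): δ = 25.52°  ·
  (3,6): δ = 6.01°  ✓
  (4,5): δ = 109.60°  ·
  (4,6): δ = 78.07°  ·
  (5,6): δ = 148.47°  ·
antipodal pairs: 2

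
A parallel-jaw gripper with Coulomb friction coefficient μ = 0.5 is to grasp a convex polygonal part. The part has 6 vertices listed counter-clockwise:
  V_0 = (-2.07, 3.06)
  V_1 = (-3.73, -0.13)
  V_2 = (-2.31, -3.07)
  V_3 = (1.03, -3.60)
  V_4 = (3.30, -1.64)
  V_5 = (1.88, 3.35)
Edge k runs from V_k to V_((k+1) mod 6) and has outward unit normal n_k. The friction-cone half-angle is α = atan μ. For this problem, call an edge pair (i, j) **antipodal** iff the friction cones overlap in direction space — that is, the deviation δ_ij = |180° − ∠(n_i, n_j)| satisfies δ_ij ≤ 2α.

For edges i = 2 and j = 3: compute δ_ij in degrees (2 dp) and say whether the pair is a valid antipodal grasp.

δ = 130.17°, invalid

α = atan 0.5 = 26.57°;  2α = 53.13°
edge 2: e_2 = (+3.34, -0.53);  n_2 = (-0.1567, -0.9876)
edge 3: e_3 = (+2.27, +1.96);  n_3 = (+0.6535, -0.7569)
∠(n_2, n_3) = 49.83°
δ = |180° − 49.83°| = 130.17°
130.17° > 2α = 53.13°  →  invalid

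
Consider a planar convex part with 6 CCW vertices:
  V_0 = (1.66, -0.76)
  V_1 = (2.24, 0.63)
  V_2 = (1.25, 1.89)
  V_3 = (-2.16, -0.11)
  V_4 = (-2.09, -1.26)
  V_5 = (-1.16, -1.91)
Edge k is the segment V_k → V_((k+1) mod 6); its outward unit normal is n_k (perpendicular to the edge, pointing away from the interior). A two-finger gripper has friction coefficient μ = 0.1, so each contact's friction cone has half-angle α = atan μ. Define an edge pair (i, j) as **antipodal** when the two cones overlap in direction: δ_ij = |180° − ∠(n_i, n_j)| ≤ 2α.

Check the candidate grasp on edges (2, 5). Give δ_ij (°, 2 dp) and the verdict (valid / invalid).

δ = 8.21°, valid

α = atan 0.1 = 5.71°;  2α = 11.42°
edge 2: e_2 = (-3.41, -2.00);  n_2 = (-0.5059, +0.8626)
edge 5: e_5 = (+2.82, +1.15);  n_5 = (+0.3776, -0.9260)
∠(n_2, n_5) = 171.79°
δ = |180° − 171.79°| = 8.21°
8.21° ≤ 2α = 11.42°  →  valid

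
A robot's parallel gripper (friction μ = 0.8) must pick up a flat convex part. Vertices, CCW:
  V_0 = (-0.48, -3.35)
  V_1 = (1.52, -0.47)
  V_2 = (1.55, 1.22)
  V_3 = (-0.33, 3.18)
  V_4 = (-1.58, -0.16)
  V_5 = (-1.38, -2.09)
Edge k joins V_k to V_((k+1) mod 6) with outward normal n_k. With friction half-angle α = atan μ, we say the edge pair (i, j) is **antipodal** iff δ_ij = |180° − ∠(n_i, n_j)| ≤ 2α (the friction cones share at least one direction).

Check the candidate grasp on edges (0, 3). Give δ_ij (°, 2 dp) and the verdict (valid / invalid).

δ = 14.26°, valid

α = atan 0.8 = 38.66°;  2α = 77.32°
edge 0: e_0 = (+2.00, +2.88);  n_0 = (+0.8214, -0.5704)
edge 3: e_3 = (-1.25, -3.34);  n_3 = (-0.9366, +0.3505)
∠(n_0, n_3) = 165.74°
δ = |180° − 165.74°| = 14.26°
14.26° ≤ 2α = 77.32°  →  valid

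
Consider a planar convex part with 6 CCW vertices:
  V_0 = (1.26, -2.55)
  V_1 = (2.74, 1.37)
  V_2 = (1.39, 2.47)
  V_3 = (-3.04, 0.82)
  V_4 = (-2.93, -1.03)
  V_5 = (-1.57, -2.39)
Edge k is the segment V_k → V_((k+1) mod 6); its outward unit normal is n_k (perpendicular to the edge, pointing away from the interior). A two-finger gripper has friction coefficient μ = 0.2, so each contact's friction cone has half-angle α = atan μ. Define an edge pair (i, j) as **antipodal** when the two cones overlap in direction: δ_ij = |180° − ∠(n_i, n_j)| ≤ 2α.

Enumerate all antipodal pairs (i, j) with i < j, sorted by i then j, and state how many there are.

count = 1; pairs: (1,4)

α = atan 0.2 = 11.31°;  2α = 22.62°
n_0 = (+0.9355, -0.3532)
n_1 = (+0.6317, +0.7752)
n_2 = (-0.3490, +0.9371)
n_3 = (-0.9982, -0.0594)
n_4 = (-0.7071, -0.7071)
n_5 = (-0.0564, -0.9984)
  (0,1): δ = 108.49°  ·
  (0,2): δ = 48.89°  ·
  (0,3): δ = 24.09°  ·
  (0,4): δ = 65.68°  ·
  (0,5): δ = 107.45°  ·
  (1,2): δ = 120.40°  ·
  (1,3): δ = 47.42°  ·
  (1,4): δ = 5.83°  ✓
  (1,5): δ = 35.94°  ·
  (2,3): δ = 107.03°  ·
  (2,4): δ = 65.43°  ·
  (2,5): δ = 23.66°  ·
  (3,4): δ = 138.40°  ·
  (3,5): δ = 96.64°  ·
  (4,5): δ = 138.24°  ·
antipodal pairs: 1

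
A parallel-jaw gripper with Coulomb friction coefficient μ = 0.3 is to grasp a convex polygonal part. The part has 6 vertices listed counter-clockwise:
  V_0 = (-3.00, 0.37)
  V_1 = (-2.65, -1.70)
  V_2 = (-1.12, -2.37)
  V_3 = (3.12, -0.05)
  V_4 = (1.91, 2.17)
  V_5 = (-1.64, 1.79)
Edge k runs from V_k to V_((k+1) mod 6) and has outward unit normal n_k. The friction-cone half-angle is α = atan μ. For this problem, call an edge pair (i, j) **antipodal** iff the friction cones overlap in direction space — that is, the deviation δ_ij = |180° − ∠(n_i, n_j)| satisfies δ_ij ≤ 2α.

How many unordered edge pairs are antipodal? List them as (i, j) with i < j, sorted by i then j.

count = 4; pairs: (0,3), (1,4), (2,4), (2,5)

α = atan 0.3 = 16.70°;  2α = 33.40°
n_0 = (-0.9860, -0.1667)
n_1 = (-0.4011, -0.9160)
n_2 = (+0.4800, -0.8773)
n_3 = (+0.8780, +0.4786)
n_4 = (-0.1064, +0.9943)
n_5 = (-0.7222, +0.6917)
  (0,1): δ = 123.25°  ·
  (0,2): δ = 70.91°  ·
  (0,3): δ = 19.00°  ✓
  (0,4): δ = 86.51°  ·
  (0,5): δ = 126.64°  ·
  (1,2): δ = 127.66°  ·
  (1,3): δ = 37.76°  ·
  (1,4): δ = 29.76°  ✓
  (1,5): δ = 69.89°  ·
  (2,3): δ = 90.09°  ·
  (2,4): δ = 22.58°  ✓
  (2,5): δ = 17.55°  ✓
  (3,4): δ = 112.48°  ·
  (3,5): δ = 72.36°  ·
  (4,5): δ = 139.87°  ·
antipodal pairs: 4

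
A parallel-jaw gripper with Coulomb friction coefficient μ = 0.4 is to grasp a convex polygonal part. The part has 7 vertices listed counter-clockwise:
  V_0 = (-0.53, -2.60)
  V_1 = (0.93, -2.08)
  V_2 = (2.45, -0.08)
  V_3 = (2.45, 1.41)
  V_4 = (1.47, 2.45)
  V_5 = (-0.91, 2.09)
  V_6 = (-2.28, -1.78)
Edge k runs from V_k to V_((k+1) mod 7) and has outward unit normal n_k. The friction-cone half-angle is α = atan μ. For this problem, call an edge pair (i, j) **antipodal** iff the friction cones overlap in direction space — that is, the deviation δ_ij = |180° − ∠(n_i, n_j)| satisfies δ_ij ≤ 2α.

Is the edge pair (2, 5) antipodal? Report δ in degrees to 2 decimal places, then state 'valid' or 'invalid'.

δ = 19.49°, valid

α = atan 0.4 = 21.80°;  2α = 43.60°
edge 2: e_2 = (+0.00, +1.49);  n_2 = (+1.0000, -0.0000)
edge 5: e_5 = (-1.37, -3.87);  n_5 = (-0.9427, +0.3337)
∠(n_2, n_5) = 160.51°
δ = |180° − 160.51°| = 19.49°
19.49° ≤ 2α = 43.60°  →  valid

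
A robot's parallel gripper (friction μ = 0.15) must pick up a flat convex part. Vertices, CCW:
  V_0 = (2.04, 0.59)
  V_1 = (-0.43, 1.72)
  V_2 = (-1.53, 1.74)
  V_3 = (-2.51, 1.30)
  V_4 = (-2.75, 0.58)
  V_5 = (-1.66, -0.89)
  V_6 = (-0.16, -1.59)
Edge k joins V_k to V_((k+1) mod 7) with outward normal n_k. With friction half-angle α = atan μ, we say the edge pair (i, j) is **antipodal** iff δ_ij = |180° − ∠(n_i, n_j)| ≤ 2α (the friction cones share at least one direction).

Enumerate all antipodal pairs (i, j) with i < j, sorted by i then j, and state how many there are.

count = 1; pairs: (0,5)

α = atan 0.15 = 8.53°;  2α = 17.06°
n_0 = (+0.4160, +0.9094)
n_1 = (+0.0182, +0.9998)
n_2 = (-0.4096, +0.9123)
n_3 = (-0.9487, +0.3162)
n_4 = (-0.8033, -0.5956)
n_5 = (-0.4229, -0.9062)
n_6 = (+0.7039, -0.7103)
  (0,1): δ = 156.46°  ·
  (0,2): δ = 131.24°  ·
  (0,3): δ = 83.85°  ·
  (0,4): δ = 28.86°  ·
  (0,5): δ = 0.43°  ✓
  (0,6): δ = 69.32°  ·
  (1,2): δ = 154.78°  ·
  (1,3): δ = 107.39°  ·
  (1,4): δ = 52.40°  ·
  (1,5): δ = 23.98°  ·
  (1,6): δ = 45.78°  ·
  (2,3): δ = 132.61°  ·
  (2,4): δ = 77.62°  ·
  (2,5): δ = 49.20°  ·
  (2,6): δ = 20.56°  ·
  (3,4): δ = 125.01°  ·
  (3,5): δ = 96.58°  ·
  (3,6): δ = 26.83°  ·
  (4,5): δ = 151.57°  ·
  (4,6): δ = 81.82°  ·
  (5,6): δ = 110.24°  ·
antipodal pairs: 1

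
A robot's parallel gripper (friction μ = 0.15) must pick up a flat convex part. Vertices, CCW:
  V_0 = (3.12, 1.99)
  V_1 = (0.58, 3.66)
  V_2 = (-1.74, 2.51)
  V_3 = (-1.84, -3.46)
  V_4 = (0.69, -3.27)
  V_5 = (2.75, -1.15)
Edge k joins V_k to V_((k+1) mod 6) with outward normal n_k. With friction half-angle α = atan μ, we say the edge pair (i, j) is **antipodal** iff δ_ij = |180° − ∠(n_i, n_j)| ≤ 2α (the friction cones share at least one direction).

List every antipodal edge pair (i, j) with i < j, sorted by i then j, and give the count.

α = atan 0.15 = 8.53°;  2α = 17.06°
n_0 = (+0.5494, +0.8356)
n_1 = (-0.4441, +0.8960)
n_2 = (-0.9999, +0.0167)
n_3 = (+0.0749, -0.9972)
n_4 = (+0.7172, -0.6969)
n_5 = (+0.9931, -0.1170)
  (0,1): δ = 120.31°  ·
  (0,2): δ = 57.64°  ·
  (0,3): δ = 37.62°  ·
  (0,4): δ = 79.15°  ·
  (0,5): δ = 116.60°  ·
  (1,2): δ = 117.33°  ·
  (1,3): δ = 22.07°  ·
  (1,4): δ = 19.46°  ·
  (1,5): δ = 56.91°  ·
  (2,3): δ = 84.75°  ·
  (2,4): δ = 43.22°  ·
  (2,5): δ = 5.76°  ✓
  (3,4): δ = 138.47°  ·
  (3,5): δ = 101.02°  ·
  (4,5): δ = 142.54°  ·
antipodal pairs: 1

count = 1; pairs: (2,5)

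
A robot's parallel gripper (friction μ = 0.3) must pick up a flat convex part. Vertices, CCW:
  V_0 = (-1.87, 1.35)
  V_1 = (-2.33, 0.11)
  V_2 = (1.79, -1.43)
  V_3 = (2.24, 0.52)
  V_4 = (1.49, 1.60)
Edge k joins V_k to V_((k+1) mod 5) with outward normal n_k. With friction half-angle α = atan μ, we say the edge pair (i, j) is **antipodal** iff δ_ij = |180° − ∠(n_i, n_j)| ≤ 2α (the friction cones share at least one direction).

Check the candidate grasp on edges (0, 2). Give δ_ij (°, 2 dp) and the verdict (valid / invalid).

δ = 7.36°, valid

α = atan 0.3 = 16.70°;  2α = 33.40°
edge 0: e_0 = (-0.46, -1.24);  n_0 = (-0.9376, +0.3478)
edge 2: e_2 = (+0.45, +1.95);  n_2 = (+0.9744, -0.2249)
∠(n_0, n_2) = 172.64°
δ = |180° − 172.64°| = 7.36°
7.36° ≤ 2α = 33.40°  →  valid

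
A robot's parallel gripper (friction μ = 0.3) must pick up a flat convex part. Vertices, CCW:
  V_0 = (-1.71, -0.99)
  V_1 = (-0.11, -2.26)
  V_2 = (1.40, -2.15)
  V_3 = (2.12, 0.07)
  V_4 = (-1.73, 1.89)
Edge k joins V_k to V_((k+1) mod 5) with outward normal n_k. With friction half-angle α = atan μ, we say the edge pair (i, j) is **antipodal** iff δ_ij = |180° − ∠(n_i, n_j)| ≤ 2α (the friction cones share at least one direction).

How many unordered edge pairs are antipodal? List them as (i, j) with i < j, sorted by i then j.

count = 3; pairs: (0,3), (1,3), (2,4)

α = atan 0.3 = 16.70°;  2α = 33.40°
n_0 = (-0.6217, -0.7833)
n_1 = (+0.0727, -0.9974)
n_2 = (+0.9512, -0.3085)
n_3 = (+0.4274, +0.9041)
n_4 = (-1.0000, -0.0069)
  (0,1): δ = 137.39°  ·
  (0,2): δ = 69.53°  ·
  (0,3): δ = 13.14°  ✓
  (0,4): δ = 128.84°  ·
  (1,2): δ = 112.14°  ·
  (1,3): δ = 29.47°  ✓
  (1,4): δ = 86.23°  ·
  (2,3): δ = 97.33°  ·
  (2,4): δ = 18.37°  ✓
  (3,4): δ = 64.30°  ·
antipodal pairs: 3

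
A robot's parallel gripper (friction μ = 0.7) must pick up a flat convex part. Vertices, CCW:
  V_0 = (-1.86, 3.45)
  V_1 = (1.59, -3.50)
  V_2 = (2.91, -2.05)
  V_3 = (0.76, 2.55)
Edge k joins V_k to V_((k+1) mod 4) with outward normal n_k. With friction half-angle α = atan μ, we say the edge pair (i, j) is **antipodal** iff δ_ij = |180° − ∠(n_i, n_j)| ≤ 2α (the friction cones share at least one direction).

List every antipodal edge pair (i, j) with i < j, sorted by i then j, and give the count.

count = 4; pairs: (0,1), (0,2), (0,3), (1,3)

α = atan 0.7 = 34.99°;  2α = 69.98°
n_0 = (-0.8957, -0.4446)
n_1 = (+0.7395, -0.6732)
n_2 = (+0.9059, +0.4234)
n_3 = (+0.3249, +0.9458)
  (0,1): δ = 68.71°  ✓
  (0,2): δ = 1.35°  ✓
  (0,3): δ = 44.64°  ✓
  (1,2): δ = 112.64°  ·
  (1,3): δ = 66.65°  ✓
  (2,3): δ = 134.01°  ·
antipodal pairs: 4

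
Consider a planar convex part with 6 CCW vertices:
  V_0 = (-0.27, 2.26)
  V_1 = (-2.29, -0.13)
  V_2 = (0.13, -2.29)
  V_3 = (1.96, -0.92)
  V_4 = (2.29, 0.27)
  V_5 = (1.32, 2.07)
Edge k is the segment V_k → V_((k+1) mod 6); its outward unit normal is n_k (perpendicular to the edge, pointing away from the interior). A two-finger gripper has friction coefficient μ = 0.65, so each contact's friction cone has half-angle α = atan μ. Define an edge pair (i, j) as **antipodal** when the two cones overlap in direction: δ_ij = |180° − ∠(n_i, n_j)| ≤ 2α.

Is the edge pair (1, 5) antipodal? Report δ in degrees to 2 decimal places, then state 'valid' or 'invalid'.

α = atan 0.65 = 33.02°;  2α = 66.05°
edge 1: e_1 = (+2.42, -2.16);  n_1 = (-0.6659, -0.7460)
edge 5: e_5 = (-1.59, +0.19);  n_5 = (+0.1187, +0.9929)
∠(n_1, n_5) = 145.06°
δ = |180° − 145.06°| = 34.94°
34.94° ≤ 2α = 66.05°  →  valid

δ = 34.94°, valid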